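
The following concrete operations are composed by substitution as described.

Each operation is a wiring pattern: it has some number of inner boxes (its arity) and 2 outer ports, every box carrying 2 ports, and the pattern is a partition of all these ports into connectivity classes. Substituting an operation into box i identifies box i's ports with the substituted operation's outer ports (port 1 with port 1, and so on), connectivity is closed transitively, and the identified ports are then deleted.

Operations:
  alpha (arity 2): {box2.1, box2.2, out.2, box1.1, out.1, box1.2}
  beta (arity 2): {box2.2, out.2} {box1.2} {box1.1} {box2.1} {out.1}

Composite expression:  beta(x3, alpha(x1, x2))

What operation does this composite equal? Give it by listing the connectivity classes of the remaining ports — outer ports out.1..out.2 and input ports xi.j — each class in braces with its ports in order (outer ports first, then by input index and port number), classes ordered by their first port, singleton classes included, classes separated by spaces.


Connectivity passes through glued beta-boundaries; trace each wire chain.
composing alpha on (x1, x2), with out.j its own outer ports: {out.1, out.2, x1.1, x1.2, x2.1, x2.2}
composing beta on (x3, x1, x2), with out.j its own outer ports: {out.1} {out.2, x1.1, x1.2, x2.1, x2.2} {x3.1} {x3.2}

{out.1} {out.2, x1.1, x1.2, x2.1, x2.2} {x3.1} {x3.2}


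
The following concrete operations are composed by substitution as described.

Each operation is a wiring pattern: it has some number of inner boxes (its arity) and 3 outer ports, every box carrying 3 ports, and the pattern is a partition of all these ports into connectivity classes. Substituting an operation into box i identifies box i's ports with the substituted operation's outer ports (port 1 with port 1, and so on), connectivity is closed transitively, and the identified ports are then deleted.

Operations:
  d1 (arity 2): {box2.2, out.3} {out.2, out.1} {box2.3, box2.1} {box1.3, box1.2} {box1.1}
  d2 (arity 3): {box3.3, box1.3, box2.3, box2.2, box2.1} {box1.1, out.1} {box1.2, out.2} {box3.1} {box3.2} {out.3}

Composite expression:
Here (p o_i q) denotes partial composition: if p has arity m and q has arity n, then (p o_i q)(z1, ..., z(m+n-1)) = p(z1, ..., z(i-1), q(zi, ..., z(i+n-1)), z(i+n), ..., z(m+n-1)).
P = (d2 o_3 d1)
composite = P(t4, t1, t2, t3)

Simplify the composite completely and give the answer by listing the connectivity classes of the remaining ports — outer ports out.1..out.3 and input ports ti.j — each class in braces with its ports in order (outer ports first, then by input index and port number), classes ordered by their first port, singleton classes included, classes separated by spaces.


After gluing at d2, chains via deleted ports link the t-ports.
d1 over (t2, t3) gives {out.1, out.2} {out.3, t3.2} {t2.1} {t2.2, t2.3} {t3.1, t3.3}, out.j being that stage's outer ports
d2 over (t4, t1, t2, t3) gives {out.1, t4.1} {out.2, t4.2} {out.3} {t1.1, t1.2, t1.3, t3.2, t4.3} {t2.1} {t2.2, t2.3} {t3.1, t3.3}, out.j being that stage's outer ports

{out.1, t4.1} {out.2, t4.2} {out.3} {t1.1, t1.2, t1.3, t3.2, t4.3} {t2.1} {t2.2, t2.3} {t3.1, t3.3}


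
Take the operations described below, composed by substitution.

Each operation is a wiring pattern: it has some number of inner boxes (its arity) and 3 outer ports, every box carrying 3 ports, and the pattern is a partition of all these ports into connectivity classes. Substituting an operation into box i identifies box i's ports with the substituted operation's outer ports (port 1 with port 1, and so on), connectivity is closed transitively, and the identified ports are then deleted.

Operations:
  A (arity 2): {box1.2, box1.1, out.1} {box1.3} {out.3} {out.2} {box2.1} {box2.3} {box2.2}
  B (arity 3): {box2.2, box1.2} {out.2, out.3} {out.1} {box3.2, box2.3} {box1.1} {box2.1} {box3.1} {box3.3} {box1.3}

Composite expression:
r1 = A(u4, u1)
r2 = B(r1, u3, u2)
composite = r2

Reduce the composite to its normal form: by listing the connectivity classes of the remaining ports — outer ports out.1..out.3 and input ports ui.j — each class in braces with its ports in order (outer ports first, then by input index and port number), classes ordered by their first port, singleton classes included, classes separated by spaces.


{out.1} {out.2, out.3} {u1.1} {u1.2} {u1.3} {u2.1} {u2.2, u3.3} {u2.3} {u3.1} {u3.2} {u4.1, u4.2} {u4.3}

Connectivity passes through glued B-boundaries; trace each wire chain.
after A, the pattern on (u4, u1) reads {out.1, u4.1, u4.2} {out.2} {out.3} {u1.1} {u1.2} {u1.3} {u4.3} (out.j = its outer ports)
after B, the pattern on (u4, u1, u3, u2) reads {out.1} {out.2, out.3} {u1.1} {u1.2} {u1.3} {u2.1} {u2.2, u3.3} {u2.3} {u3.1} {u3.2} {u4.1, u4.2} {u4.3} (out.j = its outer ports)


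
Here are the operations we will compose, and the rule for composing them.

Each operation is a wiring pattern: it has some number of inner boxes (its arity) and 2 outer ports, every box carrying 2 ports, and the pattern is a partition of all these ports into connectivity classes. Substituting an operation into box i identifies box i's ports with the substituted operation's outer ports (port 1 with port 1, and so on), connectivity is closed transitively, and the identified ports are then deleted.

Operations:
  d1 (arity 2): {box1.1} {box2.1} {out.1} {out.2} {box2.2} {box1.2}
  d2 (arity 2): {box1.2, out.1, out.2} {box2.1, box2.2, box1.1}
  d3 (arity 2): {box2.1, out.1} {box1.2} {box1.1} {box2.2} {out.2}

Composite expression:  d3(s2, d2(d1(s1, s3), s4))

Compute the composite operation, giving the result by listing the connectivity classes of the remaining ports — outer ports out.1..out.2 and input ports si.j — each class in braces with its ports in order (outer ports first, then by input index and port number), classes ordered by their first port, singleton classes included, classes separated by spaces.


Substituting into d3 glues patterns; closure does the rest.
the subtree at d1 composes to {out.1} {out.2} {s1.1} {s1.2} {s3.1} {s3.2} on (s1, s3); out.j = own outer ports
the subtree at d2 composes to {out.1, out.2} {s1.1} {s1.2} {s3.1} {s3.2} {s4.1, s4.2} on (s1, s3, s4); out.j = own outer ports
the subtree at d3 composes to {out.1} {out.2} {s1.1} {s1.2} {s2.1} {s2.2} {s3.1} {s3.2} {s4.1, s4.2} on (s2, s1, s3, s4); out.j = own outer ports

{out.1} {out.2} {s1.1} {s1.2} {s2.1} {s2.2} {s3.1} {s3.2} {s4.1, s4.2}


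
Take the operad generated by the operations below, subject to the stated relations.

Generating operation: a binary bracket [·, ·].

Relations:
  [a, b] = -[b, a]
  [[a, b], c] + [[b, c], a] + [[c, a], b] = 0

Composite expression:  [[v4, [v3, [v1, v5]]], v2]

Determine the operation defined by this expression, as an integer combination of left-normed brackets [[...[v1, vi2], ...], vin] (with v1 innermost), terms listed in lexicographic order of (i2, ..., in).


[[[[v1, v5], v3], v4], v2]

Expand each bracket as ab - ba; the v1-initial words give the coefficients.
Composite bracket: [[v4, [v3, [v1, v5]]], v2]
Expanding via [a, b] = ab - ba: 16 signed words (2^4 = 16).
Words beginning with v1 determine it all:
  word v1v5v3v4v2 has sign +1, contributing +[[[[v1, v5], v3], v4], v2]


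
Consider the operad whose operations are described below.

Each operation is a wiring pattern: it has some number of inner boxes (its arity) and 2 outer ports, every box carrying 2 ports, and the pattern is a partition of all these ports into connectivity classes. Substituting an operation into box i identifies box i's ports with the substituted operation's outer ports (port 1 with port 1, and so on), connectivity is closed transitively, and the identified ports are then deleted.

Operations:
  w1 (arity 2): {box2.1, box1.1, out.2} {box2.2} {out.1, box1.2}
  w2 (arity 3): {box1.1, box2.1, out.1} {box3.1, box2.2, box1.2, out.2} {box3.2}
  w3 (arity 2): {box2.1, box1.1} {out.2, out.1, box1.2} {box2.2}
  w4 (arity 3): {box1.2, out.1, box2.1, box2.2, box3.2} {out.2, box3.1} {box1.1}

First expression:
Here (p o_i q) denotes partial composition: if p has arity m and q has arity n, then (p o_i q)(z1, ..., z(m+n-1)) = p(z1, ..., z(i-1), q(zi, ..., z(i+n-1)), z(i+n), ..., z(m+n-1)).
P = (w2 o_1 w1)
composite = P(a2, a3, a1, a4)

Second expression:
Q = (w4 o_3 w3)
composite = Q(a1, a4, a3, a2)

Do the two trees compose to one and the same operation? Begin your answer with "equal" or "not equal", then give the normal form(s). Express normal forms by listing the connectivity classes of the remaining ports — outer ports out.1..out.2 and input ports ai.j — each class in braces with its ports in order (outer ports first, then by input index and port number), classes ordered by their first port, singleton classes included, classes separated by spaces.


not equal — first {out.1, a1.1, a2.2} {out.2, a1.2, a2.1, a3.1, a4.1} {a3.2} {a4.2}, second {out.1, out.2, a1.2, a3.2, a4.1, a4.2} {a1.1} {a2.1, a3.1} {a2.2}

The first expression, normalized: {out.1, a1.1, a2.2} {out.2, a1.2, a2.1, a3.1, a4.1} {a3.2} {a4.2}
The second expression, normalized: {out.1, out.2, a1.2, a3.2, a4.1, a4.2} {a1.1} {a2.1, a3.1} {a2.2}
Distinct normal forms: not equal.


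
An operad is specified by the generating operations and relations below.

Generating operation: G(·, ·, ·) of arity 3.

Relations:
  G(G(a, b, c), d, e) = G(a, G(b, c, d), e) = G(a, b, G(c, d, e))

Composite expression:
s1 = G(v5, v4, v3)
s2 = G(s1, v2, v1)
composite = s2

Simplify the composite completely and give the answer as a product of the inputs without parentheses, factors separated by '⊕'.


Under associativity of G, the answer is the v's in reading order.
G(v5, v4, v3) unparenthesizes to v5 ⊕ v4 ⊕ v3
G(G(v5, v4, v3), v2, v1) unparenthesizes to v5 ⊕ v4 ⊕ v3 ⊕ v2 ⊕ v1

v5 ⊕ v4 ⊕ v3 ⊕ v2 ⊕ v1


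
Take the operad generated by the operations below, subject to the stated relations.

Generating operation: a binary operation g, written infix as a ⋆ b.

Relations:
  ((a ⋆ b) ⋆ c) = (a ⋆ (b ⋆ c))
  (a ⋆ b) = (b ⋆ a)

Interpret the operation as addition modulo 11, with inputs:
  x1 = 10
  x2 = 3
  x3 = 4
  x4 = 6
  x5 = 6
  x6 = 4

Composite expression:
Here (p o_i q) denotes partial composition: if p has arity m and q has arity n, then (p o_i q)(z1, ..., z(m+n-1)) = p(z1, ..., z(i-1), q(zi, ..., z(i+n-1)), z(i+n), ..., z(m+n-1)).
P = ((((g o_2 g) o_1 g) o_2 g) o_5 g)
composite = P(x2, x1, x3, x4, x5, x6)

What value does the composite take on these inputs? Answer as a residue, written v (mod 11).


(x1 ⋆ x3) = 3
(x2 ⋆ (x1 ⋆ x3)) = 6
(x5 ⋆ x6) = 10
(x4 ⋆ (x5 ⋆ x6)) = 5
((x2 ⋆ (x1 ⋆ x3)) ⋆ (x4 ⋆ (x5 ⋆ x6))) = 0

0 (mod 11)


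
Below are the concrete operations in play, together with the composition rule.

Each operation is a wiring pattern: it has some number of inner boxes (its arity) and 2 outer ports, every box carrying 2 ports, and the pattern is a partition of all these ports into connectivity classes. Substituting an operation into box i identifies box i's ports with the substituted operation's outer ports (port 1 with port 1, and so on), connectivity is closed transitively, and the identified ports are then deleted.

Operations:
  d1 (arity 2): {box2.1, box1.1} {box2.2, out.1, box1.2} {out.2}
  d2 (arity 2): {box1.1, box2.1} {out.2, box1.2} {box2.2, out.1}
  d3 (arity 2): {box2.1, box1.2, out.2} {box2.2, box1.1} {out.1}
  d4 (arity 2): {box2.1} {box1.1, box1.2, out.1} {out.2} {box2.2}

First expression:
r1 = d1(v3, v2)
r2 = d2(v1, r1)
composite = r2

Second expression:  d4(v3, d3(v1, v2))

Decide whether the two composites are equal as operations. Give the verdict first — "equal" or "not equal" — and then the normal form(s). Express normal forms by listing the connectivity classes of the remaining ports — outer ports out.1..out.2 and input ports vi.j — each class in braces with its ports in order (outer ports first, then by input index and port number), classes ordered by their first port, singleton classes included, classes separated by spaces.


not equal; the first gives {out.1} {out.2, v1.2} {v1.1, v2.2, v3.2} {v2.1, v3.1} and the second {out.1, v3.1, v3.2} {out.2} {v1.1, v2.2} {v1.2, v2.1}

The first composite normalizes to {out.1} {out.2, v1.2} {v1.1, v2.2, v3.2} {v2.1, v3.1}
The second composite normalizes to {out.1, v3.1, v3.2} {out.2} {v1.1, v2.2} {v1.2, v2.1}
The normal forms differ: not equal.


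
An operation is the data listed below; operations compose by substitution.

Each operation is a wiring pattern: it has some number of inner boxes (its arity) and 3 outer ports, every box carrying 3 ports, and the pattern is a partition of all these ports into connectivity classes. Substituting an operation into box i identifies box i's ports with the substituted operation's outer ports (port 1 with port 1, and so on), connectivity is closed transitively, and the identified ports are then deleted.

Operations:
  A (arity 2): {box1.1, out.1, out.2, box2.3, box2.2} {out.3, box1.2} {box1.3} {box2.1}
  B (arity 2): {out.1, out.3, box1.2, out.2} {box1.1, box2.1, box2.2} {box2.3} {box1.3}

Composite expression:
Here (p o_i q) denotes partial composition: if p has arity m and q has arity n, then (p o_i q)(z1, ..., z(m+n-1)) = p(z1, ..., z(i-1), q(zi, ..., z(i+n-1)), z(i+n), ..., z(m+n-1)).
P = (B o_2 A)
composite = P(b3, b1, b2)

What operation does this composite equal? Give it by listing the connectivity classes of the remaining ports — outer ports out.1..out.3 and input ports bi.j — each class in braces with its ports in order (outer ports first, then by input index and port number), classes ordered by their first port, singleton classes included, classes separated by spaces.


{out.1, out.2, out.3, b3.2} {b1.1, b2.2, b2.3, b3.1} {b1.2} {b1.3} {b2.1} {b3.3}

Treat the ports identified at B as solder joints: merge, then drop.
through A, on inputs (b1, b2): {out.1, out.2, b1.1, b2.2, b2.3} {out.3, b1.2} {b1.3} {b2.1} (out.j = stage outer ports)
through B, on inputs (b3, b1, b2): {out.1, out.2, out.3, b3.2} {b1.1, b2.2, b2.3, b3.1} {b1.2} {b1.3} {b2.1} {b3.3} (out.j = stage outer ports)


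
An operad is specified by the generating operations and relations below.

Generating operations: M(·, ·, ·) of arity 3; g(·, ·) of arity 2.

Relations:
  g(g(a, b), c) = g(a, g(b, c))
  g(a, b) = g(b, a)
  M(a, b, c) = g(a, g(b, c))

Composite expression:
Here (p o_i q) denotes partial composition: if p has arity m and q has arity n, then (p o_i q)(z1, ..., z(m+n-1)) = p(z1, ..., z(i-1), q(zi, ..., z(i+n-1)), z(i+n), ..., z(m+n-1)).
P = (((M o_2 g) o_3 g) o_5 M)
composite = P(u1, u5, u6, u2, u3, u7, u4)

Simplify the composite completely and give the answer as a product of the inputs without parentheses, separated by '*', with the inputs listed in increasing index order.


u1 * u2 * u3 * u4 * u5 * u6 * u7

Reordering under M is free, so list the u-inputs canonically.
g(u6, u2) reduces to u6 * u2
g(u5, g(u6, u2)) reduces to u5 * u6 * u2
M(u3, u7, u4) reduces to u3 * u7 * u4
M(u1, g(u5, g(u6, u2)), M(u3, u7, u4)) reduces to u1 * u5 * u6 * u2 * u3 * u7 * u4
reordering the factors by index: u1 * u2 * u3 * u4 * u5 * u6 * u7


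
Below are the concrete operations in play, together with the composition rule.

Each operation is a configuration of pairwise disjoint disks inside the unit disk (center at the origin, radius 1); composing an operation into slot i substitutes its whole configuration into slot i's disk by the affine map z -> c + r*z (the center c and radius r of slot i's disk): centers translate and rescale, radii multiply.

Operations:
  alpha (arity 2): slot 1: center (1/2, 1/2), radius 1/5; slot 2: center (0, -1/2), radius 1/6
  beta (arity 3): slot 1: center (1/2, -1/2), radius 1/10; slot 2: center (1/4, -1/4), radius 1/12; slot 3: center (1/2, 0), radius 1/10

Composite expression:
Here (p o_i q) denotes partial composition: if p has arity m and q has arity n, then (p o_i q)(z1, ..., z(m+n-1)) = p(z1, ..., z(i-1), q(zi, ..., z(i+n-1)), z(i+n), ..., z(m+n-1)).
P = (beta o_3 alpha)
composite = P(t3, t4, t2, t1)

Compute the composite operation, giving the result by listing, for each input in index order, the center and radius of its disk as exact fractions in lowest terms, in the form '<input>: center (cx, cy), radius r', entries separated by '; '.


t1: center (1/2, -1/20), radius 1/60; t2: center (11/20, 1/20), radius 1/50; t3: center (1/2, -1/2), radius 1/10; t4: center (1/4, -1/4), radius 1/12

Only the slot chain above each t matters under beta; compose those maps.
for t3, the 1-step affine chain lands on center (1/2, -1/2), radius 1/10
for t4, the 1-step affine chain lands on center (1/4, -1/4), radius 1/12
for t2, the 2-step affine chain lands on center (11/20, 1/20), radius 1/50
for t1, the 2-step affine chain lands on center (1/2, -1/20), radius 1/60


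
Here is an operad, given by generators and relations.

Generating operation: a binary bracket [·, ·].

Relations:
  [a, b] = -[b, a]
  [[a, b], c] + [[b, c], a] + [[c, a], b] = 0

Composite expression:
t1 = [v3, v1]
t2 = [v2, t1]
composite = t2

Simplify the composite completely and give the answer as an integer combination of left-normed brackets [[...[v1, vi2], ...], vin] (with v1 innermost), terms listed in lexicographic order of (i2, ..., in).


[[v1, v3], v2]

Expand each bracket as ab - ba; the v1-initial words give the coefficients.
Composite bracket: [v2, [v3, v1]]
Each bracket splits as ab - ba, giving 4 signed words (2^2 = 4).
Keep just the words that open with v1:
  word v1v3v2 has sign +1, contributing +[[v1, v3], v2]


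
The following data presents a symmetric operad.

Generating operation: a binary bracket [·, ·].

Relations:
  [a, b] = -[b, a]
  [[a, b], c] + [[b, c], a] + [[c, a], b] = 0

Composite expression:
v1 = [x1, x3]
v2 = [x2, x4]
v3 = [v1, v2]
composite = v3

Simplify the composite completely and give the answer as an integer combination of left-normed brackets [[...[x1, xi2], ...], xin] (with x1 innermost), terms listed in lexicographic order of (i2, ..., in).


[[[x1, x3], x2], x4] - [[[x1, x3], x4], x2]

Skip Jacobi rewriting: expand, keep x1-initial words, read off terms.
Composite bracket: [[x1, x3], [x2, x4]]
Under [a, b] = ab - ba we get 8 signed associative words (2^3 = 8).
Coefficients come from the x1-initial words:
  sign of x1x3x2x4 is +1, so it contributes +[[[x1, x3], x2], x4]
  sign of x1x3x4x2 is -1, so it contributes -[[[x1, x3], x4], x2]


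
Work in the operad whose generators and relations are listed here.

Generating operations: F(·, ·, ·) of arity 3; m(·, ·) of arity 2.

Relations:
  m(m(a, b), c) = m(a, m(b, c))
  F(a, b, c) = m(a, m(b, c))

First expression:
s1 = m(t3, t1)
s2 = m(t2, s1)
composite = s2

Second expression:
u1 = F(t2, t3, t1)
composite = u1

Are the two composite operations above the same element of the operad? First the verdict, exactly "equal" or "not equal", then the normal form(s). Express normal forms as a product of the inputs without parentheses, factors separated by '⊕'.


equal — both sides give t2 ⊕ t3 ⊕ t1

The first expression, normalized: t2 ⊕ t3 ⊕ t1
The second expression, normalized: t2 ⊕ t3 ⊕ t1
One common form — equal.


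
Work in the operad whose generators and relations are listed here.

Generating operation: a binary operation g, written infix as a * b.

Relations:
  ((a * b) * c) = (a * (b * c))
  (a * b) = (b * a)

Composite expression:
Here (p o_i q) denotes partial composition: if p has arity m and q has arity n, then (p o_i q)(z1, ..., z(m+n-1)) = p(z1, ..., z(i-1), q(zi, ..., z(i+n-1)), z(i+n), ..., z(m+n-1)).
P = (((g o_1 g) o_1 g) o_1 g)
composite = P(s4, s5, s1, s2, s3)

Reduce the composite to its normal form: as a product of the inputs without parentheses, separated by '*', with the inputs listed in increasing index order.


Any arrangement under g is one operation, so sort the s-inputs.
(s4 * s5) spells out as s4 * s5
((s4 * s5) * s1) spells out as s4 * s5 * s1
(((s4 * s5) * s1) * s2) spells out as s4 * s5 * s1 * s2
((((s4 * s5) * s1) * s2) * s3) spells out as s4 * s5 * s1 * s2 * s3
reordering the factors by index: s1 * s2 * s3 * s4 * s5

s1 * s2 * s3 * s4 * s5


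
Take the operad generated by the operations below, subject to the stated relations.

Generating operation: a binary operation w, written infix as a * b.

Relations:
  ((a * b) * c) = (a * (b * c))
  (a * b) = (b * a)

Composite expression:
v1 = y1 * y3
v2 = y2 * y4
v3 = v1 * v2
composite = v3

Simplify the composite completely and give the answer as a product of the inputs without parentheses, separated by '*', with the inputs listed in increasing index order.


Reordering under w is free, so list the y-inputs canonically.
(y1 * y3) linearizes to y1 * y3
(y2 * y4) linearizes to y2 * y4
((y1 * y3) * (y2 * y4)) linearizes to y1 * y3 * y2 * y4
sorting the factors by input index: y1 * y2 * y3 * y4

y1 * y2 * y3 * y4


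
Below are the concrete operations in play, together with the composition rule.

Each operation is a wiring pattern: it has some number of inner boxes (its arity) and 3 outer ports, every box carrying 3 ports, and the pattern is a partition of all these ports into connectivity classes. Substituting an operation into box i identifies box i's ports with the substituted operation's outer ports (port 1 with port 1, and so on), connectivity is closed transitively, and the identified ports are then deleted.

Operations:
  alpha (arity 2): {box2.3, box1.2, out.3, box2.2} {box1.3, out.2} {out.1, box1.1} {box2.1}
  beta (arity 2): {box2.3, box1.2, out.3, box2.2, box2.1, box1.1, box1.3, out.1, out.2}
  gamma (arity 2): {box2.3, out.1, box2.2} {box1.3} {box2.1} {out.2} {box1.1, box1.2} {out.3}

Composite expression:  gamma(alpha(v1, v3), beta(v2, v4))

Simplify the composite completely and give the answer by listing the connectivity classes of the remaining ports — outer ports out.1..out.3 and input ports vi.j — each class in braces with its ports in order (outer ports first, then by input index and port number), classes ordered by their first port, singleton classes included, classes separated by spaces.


{out.1, v2.1, v2.2, v2.3, v4.1, v4.2, v4.3} {out.2} {out.3} {v1.1, v1.3} {v1.2, v3.2, v3.3} {v3.1}

Reachability decides: close wires over gamma-identified ports.
stage alpha: inputs (v1, v3), connectivity {out.1, v1.1} {out.2, v1.3} {out.3, v1.2, v3.2, v3.3} {v3.1}, out.j its boundary
stage beta: inputs (v2, v4), connectivity {out.1, out.2, out.3, v2.1, v2.2, v2.3, v4.1, v4.2, v4.3}, out.j its boundary
stage gamma: inputs (v1, v3, v2, v4), connectivity {out.1, v2.1, v2.2, v2.3, v4.1, v4.2, v4.3} {out.2} {out.3} {v1.1, v1.3} {v1.2, v3.2, v3.3} {v3.1}, out.j its boundary


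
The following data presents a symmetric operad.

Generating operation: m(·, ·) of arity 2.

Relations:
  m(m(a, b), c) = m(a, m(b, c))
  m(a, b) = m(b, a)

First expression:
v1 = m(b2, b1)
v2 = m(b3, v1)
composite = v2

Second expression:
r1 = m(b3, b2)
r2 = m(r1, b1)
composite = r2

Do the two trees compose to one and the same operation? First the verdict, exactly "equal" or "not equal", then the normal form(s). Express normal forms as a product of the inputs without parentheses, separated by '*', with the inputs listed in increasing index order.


equal: each reduces to b1 * b2 * b3

Reducing the first expression gives b1 * b2 * b3
Reducing the second expression gives b1 * b2 * b3
Both agree, so they are equal.


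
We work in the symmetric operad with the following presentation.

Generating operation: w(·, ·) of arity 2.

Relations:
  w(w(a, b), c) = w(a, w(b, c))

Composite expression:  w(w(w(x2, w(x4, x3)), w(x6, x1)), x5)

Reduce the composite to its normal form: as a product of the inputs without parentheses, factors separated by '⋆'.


x2 ⋆ x4 ⋆ x3 ⋆ x6 ⋆ x1 ⋆ x5


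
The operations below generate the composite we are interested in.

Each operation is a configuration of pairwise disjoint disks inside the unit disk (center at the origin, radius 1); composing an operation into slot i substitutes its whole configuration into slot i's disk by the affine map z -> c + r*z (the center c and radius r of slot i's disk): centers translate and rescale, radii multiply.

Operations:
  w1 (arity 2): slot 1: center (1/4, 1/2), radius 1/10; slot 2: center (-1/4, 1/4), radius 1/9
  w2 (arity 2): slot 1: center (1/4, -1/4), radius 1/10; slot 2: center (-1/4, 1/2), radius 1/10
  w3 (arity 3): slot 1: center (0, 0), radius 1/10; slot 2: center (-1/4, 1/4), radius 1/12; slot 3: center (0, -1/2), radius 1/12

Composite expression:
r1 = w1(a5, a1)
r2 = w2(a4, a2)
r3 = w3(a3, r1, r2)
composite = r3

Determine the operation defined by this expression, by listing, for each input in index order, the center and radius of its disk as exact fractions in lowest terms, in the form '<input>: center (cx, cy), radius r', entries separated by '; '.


a1: center (-13/48, 13/48), radius 1/108; a2: center (-1/48, -11/24), radius 1/120; a3: center (0, 0), radius 1/10; a4: center (1/48, -25/48), radius 1/120; a5: center (-11/48, 7/24), radius 1/120

Below w3, radii multiply path by path; the a-disk centers shift.
input a3: applying the 1 nested substitution gives center (0, 0), radius 1/10
input a5: applying the 2 nested substitutions gives center (-11/48, 7/24), radius 1/120
input a1: applying the 2 nested substitutions gives center (-13/48, 13/48), radius 1/108
input a4: applying the 2 nested substitutions gives center (1/48, -25/48), radius 1/120
input a2: applying the 2 nested substitutions gives center (-1/48, -11/24), radius 1/120


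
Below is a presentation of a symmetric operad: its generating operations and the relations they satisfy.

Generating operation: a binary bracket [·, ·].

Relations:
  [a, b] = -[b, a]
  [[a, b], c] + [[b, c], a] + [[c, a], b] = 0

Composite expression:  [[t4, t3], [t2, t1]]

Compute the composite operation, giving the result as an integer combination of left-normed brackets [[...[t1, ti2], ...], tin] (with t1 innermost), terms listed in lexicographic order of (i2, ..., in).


-[[[t1, t2], t3], t4] + [[[t1, t2], t4], t3]


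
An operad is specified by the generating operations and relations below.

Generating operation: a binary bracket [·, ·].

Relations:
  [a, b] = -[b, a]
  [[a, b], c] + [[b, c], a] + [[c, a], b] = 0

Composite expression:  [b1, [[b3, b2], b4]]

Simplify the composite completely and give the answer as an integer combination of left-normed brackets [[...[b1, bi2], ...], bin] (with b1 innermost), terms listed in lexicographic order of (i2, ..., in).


In the tensor algebra, words opening b1 carry the b1-anchored form.
Composite bracket: [b1, [[b3, b2], b4]]
The bracket unfolds into 8 signed words via [a, b] = ab - ba (2^3 = 8).
The b1-initial words carry the normal form:
  b1b2b3b4 appears with sign -1, giving the term -[[[b1, b2], b3], b4]
  b1b3b2b4 appears with sign +1, giving the term +[[[b1, b3], b2], b4]
  b1b4b2b3 appears with sign +1, giving the term +[[[b1, b4], b2], b3]
  b1b4b3b2 appears with sign -1, giving the term -[[[b1, b4], b3], b2]

-[[[b1, b2], b3], b4] + [[[b1, b3], b2], b4] + [[[b1, b4], b2], b3] - [[[b1, b4], b3], b2]


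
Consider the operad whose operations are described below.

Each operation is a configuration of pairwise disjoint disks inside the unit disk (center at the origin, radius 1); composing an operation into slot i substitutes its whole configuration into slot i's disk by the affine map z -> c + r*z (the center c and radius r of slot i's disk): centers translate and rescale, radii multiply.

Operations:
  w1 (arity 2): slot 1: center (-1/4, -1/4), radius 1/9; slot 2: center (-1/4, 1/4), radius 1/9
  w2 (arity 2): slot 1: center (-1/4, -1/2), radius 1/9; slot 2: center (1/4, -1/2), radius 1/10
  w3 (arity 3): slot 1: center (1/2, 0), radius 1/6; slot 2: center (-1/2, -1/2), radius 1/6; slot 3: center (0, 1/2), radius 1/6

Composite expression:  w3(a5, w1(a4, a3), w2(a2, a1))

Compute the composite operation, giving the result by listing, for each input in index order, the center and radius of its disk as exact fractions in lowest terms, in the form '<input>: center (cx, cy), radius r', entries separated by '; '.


a1: center (1/24, 5/12), radius 1/60; a2: center (-1/24, 5/12), radius 1/54; a3: center (-13/24, -11/24), radius 1/54; a4: center (-13/24, -13/24), radius 1/54; a5: center (1/2, 0), radius 1/6


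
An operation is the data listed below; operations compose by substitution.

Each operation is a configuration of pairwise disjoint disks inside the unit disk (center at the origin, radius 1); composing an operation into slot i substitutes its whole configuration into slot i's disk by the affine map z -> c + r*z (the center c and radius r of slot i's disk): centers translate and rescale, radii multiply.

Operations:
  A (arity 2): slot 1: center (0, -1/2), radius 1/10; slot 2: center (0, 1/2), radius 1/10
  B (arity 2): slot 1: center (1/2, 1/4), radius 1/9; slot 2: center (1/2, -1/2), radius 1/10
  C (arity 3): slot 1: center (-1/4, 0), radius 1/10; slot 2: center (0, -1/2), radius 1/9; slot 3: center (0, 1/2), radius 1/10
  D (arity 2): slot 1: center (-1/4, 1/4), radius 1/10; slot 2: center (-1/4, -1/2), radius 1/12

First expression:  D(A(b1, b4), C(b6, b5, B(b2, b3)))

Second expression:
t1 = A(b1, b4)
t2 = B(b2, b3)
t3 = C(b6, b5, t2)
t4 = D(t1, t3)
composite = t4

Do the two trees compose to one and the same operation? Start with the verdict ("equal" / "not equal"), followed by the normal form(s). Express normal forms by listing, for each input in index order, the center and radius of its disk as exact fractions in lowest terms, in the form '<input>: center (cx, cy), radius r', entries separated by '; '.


Reducing the first expression gives b1: center (-1/4, 1/5), radius 1/100; b2: center (-59/240, -73/160), radius 1/1080; b3: center (-59/240, -37/80), radius 1/1200; b4: center (-1/4, 3/10), radius 1/100; b5: center (-1/4, -13/24), radius 1/108; b6: center (-13/48, -1/2), radius 1/120
Reducing the second expression gives b1: center (-1/4, 1/5), radius 1/100; b2: center (-59/240, -73/160), radius 1/1080; b3: center (-59/240, -37/80), radius 1/1200; b4: center (-1/4, 3/10), radius 1/100; b5: center (-1/4, -13/24), radius 1/108; b6: center (-13/48, -1/2), radius 1/120
One common form — equal.

equal — both sides give b1: center (-1/4, 1/5), radius 1/100; b2: center (-59/240, -73/160), radius 1/1080; b3: center (-59/240, -37/80), radius 1/1200; b4: center (-1/4, 3/10), radius 1/100; b5: center (-1/4, -13/24), radius 1/108; b6: center (-13/48, -1/2), radius 1/120


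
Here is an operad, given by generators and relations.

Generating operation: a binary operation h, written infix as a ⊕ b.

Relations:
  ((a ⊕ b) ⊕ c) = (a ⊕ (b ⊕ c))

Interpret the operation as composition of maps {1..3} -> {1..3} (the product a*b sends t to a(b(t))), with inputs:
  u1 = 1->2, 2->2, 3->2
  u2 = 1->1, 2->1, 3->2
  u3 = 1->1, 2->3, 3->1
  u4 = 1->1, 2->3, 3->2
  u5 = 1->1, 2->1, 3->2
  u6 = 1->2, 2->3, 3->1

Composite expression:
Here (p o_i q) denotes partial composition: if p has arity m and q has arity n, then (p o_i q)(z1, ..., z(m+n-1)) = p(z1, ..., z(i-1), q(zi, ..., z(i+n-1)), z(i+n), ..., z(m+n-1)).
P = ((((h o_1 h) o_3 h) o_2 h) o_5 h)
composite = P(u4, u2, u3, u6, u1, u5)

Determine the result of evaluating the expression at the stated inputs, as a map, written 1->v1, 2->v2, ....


(u2 ⊕ u3) = 1->1, 2->2, 3->1
(u4 ⊕ (u2 ⊕ u3)) = 1->1, 2->3, 3->1
(u1 ⊕ u5) = 1->2, 2->2, 3->2
(u6 ⊕ (u1 ⊕ u5)) = 1->3, 2->3, 3->3
((u4 ⊕ (u2 ⊕ u3)) ⊕ (u6 ⊕ (u1 ⊕ u5))) = 1->1, 2->1, 3->1

1->1, 2->1, 3->1


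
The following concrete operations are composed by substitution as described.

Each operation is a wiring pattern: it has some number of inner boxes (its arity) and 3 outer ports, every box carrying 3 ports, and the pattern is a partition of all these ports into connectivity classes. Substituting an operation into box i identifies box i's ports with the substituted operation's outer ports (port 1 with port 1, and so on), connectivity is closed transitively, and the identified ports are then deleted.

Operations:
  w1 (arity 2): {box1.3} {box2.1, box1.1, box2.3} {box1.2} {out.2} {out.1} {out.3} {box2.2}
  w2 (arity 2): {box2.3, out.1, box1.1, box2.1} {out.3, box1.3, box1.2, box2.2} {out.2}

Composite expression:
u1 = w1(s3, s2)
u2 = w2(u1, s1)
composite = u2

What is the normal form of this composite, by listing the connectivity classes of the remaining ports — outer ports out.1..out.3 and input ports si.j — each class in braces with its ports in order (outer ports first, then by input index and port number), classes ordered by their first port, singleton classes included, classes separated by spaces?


{out.1, s1.1, s1.3} {out.2} {out.3, s1.2} {s2.1, s2.3, s3.1} {s2.2} {s3.2} {s3.3}

Connectivity passes through glued w2-boundaries; trace each wire chain.
after w1, the pattern on (s3, s2) reads {out.1} {out.2} {out.3} {s2.1, s2.3, s3.1} {s2.2} {s3.2} {s3.3} (out.j = its outer ports)
after w2, the pattern on (s3, s2, s1) reads {out.1, s1.1, s1.3} {out.2} {out.3, s1.2} {s2.1, s2.3, s3.1} {s2.2} {s3.2} {s3.3} (out.j = its outer ports)


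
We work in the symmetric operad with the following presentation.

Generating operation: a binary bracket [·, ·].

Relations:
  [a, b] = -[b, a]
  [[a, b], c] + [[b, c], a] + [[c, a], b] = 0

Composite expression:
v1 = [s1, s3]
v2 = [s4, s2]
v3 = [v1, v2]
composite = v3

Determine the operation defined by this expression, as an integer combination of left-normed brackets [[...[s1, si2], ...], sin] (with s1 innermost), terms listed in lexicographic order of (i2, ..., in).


-[[[s1, s3], s2], s4] + [[[s1, s3], s4], s2]


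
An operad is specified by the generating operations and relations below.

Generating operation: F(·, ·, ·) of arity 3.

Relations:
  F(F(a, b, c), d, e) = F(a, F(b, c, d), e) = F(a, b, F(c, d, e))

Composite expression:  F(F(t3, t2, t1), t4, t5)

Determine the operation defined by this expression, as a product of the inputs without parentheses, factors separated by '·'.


t3 · t2 · t1 · t4 · t5


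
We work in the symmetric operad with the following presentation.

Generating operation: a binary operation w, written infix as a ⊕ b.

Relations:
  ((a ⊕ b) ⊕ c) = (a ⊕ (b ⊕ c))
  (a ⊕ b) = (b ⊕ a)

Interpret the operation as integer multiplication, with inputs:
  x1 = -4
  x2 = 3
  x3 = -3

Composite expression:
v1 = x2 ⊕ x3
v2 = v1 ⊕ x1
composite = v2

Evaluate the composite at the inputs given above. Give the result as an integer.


36

(x2 ⊕ x3) = -9
((x2 ⊕ x3) ⊕ x1) = 36


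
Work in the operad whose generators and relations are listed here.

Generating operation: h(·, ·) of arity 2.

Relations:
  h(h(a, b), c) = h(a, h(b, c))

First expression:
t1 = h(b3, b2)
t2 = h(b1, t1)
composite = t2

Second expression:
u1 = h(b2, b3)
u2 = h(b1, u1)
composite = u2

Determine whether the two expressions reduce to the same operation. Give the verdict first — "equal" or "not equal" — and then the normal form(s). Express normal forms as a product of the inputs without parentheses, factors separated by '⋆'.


not equal; first: b1 ⋆ b3 ⋆ b2; second: b1 ⋆ b2 ⋆ b3


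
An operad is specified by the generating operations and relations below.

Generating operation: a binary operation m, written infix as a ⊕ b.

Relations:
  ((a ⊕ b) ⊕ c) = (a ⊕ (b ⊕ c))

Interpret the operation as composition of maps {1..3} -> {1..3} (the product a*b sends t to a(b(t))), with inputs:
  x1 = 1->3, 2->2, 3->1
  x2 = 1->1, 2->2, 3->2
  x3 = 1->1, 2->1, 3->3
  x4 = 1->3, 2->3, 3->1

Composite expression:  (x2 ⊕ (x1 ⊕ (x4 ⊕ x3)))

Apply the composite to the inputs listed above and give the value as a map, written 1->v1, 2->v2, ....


1->1, 2->1, 3->2

(x4 ⊕ x3) = 1->3, 2->3, 3->1
(x1 ⊕ (x4 ⊕ x3)) = 1->1, 2->1, 3->3
(x2 ⊕ (x1 ⊕ (x4 ⊕ x3))) = 1->1, 2->1, 3->2


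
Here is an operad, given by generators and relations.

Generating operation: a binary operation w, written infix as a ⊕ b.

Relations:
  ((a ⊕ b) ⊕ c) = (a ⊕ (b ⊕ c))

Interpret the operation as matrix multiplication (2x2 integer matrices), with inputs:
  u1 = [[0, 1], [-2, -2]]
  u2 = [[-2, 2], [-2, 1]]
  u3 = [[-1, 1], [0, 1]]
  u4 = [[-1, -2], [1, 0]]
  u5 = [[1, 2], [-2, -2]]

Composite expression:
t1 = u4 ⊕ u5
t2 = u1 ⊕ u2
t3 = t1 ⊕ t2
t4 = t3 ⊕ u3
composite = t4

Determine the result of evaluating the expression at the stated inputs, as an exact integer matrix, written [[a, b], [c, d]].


[[-10, 1], [-14, 3]]

(u4 ⊕ u5) = [[3, 2], [1, 2]]
(u1 ⊕ u2) = [[-2, 1], [8, -6]]
((u4 ⊕ u5) ⊕ (u1 ⊕ u2)) = [[10, -9], [14, -11]]
(((u4 ⊕ u5) ⊕ (u1 ⊕ u2)) ⊕ u3) = [[-10, 1], [-14, 3]]


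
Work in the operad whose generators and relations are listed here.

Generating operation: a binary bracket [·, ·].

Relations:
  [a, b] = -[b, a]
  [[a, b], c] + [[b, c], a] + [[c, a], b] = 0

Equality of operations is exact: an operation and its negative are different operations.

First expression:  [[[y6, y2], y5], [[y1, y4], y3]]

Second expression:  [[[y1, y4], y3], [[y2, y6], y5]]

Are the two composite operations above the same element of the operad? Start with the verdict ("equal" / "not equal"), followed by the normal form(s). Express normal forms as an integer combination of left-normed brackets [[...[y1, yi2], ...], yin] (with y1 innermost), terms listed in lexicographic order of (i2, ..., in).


In normal form, the first expression is [[[[[y1, y4], y3], y2], y6], y5] - [[[[[y1, y4], y3], y5], y2], y6] + [[[[[y1, y4], y3], y5], y6], y2] - [[[[[y1, y4], y3], y6], y2], y5]
In normal form, the second expression is [[[[[y1, y4], y3], y2], y6], y5] - [[[[[y1, y4], y3], y5], y2], y6] + [[[[[y1, y4], y3], y5], y6], y2] - [[[[[y1, y4], y3], y6], y2], y5]
Identical normal forms: equal.

equal; the common form is [[[[[y1, y4], y3], y2], y6], y5] - [[[[[y1, y4], y3], y5], y2], y6] + [[[[[y1, y4], y3], y5], y6], y2] - [[[[[y1, y4], y3], y6], y2], y5]


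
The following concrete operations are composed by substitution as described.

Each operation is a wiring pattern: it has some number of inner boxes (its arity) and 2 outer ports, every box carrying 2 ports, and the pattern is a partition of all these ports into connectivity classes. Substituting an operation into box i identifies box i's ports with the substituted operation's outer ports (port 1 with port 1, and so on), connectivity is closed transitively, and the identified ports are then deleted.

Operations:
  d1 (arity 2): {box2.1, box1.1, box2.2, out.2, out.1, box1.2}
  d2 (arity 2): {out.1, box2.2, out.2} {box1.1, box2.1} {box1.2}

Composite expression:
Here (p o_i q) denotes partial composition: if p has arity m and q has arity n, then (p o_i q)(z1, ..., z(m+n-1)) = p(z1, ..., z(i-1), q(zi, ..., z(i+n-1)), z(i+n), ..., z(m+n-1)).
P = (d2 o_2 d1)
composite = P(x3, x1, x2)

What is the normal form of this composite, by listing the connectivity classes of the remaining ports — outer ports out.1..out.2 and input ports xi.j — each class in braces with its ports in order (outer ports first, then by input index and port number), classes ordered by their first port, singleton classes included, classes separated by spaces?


Treat the ports identified at d2 as solder joints: merge, then drop.
stage d1: inputs (x1, x2), connectivity {out.1, out.2, x1.1, x1.2, x2.1, x2.2}, out.j its boundary
stage d2: inputs (x3, x1, x2), connectivity {out.1, out.2, x1.1, x1.2, x2.1, x2.2, x3.1} {x3.2}, out.j its boundary

{out.1, out.2, x1.1, x1.2, x2.1, x2.2, x3.1} {x3.2}


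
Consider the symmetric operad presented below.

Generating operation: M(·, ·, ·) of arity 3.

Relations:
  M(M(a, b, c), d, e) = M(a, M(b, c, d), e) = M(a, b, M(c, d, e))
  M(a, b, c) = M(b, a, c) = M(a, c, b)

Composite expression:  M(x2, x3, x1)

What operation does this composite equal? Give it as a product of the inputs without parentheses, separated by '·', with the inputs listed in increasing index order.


x1 · x2 · x3

Shape and order are irrelevant to M; the x-input set decides.
M(x2, x3, x1) flattens to x2 · x3 · x1
sorting the factors by input index: x1 · x2 · x3


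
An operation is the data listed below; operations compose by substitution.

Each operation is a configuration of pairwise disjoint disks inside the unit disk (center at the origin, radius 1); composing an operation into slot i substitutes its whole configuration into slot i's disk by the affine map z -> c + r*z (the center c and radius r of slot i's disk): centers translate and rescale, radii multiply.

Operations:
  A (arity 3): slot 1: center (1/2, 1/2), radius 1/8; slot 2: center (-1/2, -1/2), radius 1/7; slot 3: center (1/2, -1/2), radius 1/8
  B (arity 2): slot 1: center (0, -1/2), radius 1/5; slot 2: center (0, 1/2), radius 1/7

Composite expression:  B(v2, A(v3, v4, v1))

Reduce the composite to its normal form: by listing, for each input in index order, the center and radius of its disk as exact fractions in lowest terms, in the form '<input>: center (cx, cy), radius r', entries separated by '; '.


Each v-disk chains the slot maps above it in B; radii multiply.
input v2: composing its 1 substitution step yields center (0, -1/2), radius 1/5
input v3: composing its 2 substitution steps yields center (1/14, 4/7), radius 1/56
input v4: composing its 2 substitution steps yields center (-1/14, 3/7), radius 1/49
input v1: composing its 2 substitution steps yields center (1/14, 3/7), radius 1/56

v1: center (1/14, 3/7), radius 1/56; v2: center (0, -1/2), radius 1/5; v3: center (1/14, 4/7), radius 1/56; v4: center (-1/14, 3/7), radius 1/49
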